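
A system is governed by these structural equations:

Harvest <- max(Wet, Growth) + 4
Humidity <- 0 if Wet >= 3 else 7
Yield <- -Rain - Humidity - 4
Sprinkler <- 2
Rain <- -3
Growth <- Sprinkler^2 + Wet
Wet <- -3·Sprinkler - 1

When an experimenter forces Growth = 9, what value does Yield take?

Under do(Growth=9), the mechanism Growth <- Sprinkler^2 + Wet is discarded; Growth is fixed at 9.
Since Yield is not a descendant of the intervened variable, it is unaffected.
Wet = -3·Sprinkler - 1  [with Sprinkler=2]  = -7
Humidity = 0 if Wet >= 3 else 7  [with Wet=-7]  = 7
Yield = -Rain - Humidity - 4  [with Rain=-3, Humidity=7]  = -8

-8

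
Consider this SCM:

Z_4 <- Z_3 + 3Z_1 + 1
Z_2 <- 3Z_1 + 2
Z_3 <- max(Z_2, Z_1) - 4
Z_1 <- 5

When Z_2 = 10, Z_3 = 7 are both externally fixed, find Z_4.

23

Setting Z_2 = 10, Z_3 = 7 by intervention discards those variables' equations.
Z_4 = Z_3 + 3Z_1 + 1  [with Z_3=7, Z_1=5]  = 23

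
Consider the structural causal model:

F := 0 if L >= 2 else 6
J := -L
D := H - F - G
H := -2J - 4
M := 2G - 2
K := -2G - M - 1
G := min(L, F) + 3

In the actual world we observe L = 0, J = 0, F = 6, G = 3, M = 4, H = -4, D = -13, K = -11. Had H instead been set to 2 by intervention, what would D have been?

Intervening sets H = 2 and removes its equation (H := -2J - 4).
F = 0 if L >= 2 else 6  [with L=0]  = 6
G = min(L, F) + 3  [with L=0, F=6]  = 3
D = H - F - G  [with H=2, F=6, G=3]  = -7

-7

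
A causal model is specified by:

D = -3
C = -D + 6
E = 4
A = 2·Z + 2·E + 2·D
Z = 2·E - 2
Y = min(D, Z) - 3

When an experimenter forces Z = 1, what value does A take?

4

Intervening sets Z = 1 and removes its equation (Z = 2·E - 2).
A = 2·Z + 2·E + 2·D  [with Z=1, E=4, D=-3]  = 4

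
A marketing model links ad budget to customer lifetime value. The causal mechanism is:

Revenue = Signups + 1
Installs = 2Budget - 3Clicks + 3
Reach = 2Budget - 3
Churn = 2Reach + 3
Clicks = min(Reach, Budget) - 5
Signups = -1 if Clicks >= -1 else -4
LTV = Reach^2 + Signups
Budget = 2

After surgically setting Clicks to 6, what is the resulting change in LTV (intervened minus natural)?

3

The intervention breaks the incoming arrows to Clicks: Clicks = min(Reach, Budget) - 5 no longer applies, and Clicks = 6.
Reach = 2Budget - 3  [with Budget=2]  = 1
Signups = -1 if Clicks >= -1 else -4  [with Clicks=6]  = -1
LTV = Reach^2 + Signups  [with Reach=1, Signups=-1]  = 0
Without intervention: Reach = 2Budget - 3  [with Budget=2]  = 1; Clicks = min(Reach, Budget) - 5  [with Reach=1, Budget=2]  = -4; Signups = -1 if Clicks >= -1 else -4  [with Clicks=-4]  = -4; LTV = Reach^2 + Signups  [with Reach=1, Signups=-4]  = -3.
Change = 0 − (-3) = 3.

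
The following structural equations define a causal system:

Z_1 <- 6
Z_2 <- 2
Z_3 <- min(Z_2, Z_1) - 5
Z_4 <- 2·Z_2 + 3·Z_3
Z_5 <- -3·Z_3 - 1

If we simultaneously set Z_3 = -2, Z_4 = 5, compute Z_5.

Setting Z_3 = -2, Z_4 = 5 by intervention discards those variables' equations.
Z_5 = -3·Z_3 - 1  [with Z_3=-2]  = 5

5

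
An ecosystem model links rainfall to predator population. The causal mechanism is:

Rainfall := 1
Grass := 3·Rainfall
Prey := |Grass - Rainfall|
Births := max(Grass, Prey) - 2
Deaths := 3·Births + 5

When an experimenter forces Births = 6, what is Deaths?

Intervening sets Births = 6 and removes its equation (Births := max(Grass, Prey) - 2).
Deaths = 3·Births + 5  [with Births=6]  = 23

23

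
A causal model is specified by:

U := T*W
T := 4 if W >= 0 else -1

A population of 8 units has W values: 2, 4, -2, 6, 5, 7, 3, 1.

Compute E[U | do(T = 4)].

13

Every unit gets T=4 under the intervention. U values become 8, 16, -8, 24, 20, 28, 12, 4; E[U|do(T=4)] = 13.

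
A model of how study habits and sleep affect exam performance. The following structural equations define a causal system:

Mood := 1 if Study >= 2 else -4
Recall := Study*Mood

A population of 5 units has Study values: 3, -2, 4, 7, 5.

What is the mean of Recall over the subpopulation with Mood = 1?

4.75

Conditioning on Mood=1 selects the 4 unit(s) with Study ∈ {3, 4, 7, 5}. Their Recall values: 3, 4, 7, 5. Mean = 4.75.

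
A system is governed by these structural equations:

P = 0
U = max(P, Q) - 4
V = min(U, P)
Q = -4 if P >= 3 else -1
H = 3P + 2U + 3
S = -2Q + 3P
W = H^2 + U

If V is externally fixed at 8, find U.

-4

do(V=8) replaces the equation V = min(U, P) with the constant V = 8.
U is not downstream of the intervention, so its value is determined by the original equations.
Q = -4 if P >= 3 else -1  [with P=0]  = -1
U = max(P, Q) - 4  [with P=0, Q=-1]  = -4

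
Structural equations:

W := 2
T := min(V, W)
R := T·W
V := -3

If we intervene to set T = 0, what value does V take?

Under do(T=0), the mechanism T := min(V, W) is discarded; T is fixed at 0.
V is not downstream of the intervention, so its value is determined by the original equations.

-3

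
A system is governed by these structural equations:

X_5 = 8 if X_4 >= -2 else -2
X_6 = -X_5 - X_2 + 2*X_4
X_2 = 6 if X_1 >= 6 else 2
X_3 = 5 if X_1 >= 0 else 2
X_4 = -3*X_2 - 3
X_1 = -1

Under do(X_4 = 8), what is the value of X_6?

Under do(X_4=8), the mechanism X_4 = -3*X_2 - 3 is discarded; X_4 is fixed at 8.
X_2 = 6 if X_1 >= 6 else 2  [with X_1=-1]  = 2
X_5 = 8 if X_4 >= -2 else -2  [with X_4=8]  = 8
X_6 = -X_5 - X_2 + 2*X_4  [with X_5=8, X_2=2, X_4=8]  = 6

6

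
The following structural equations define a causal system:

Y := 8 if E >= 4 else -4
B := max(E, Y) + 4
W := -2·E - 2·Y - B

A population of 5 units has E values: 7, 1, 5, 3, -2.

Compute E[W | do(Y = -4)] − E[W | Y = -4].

Under do(Y=-4), Y's equation is replaced by Y=-4 for every unit. Per-unit W: -17, 1, -11, -5, 10. Mean = -4.4.
Conditioning on Y=-4 selects the 3 unit(s) with E ∈ {1, 3, -2}. Their W values: 1, -5, 10. Mean = 2.
Difference = -4.4 − 2 = -6.4.

-6.4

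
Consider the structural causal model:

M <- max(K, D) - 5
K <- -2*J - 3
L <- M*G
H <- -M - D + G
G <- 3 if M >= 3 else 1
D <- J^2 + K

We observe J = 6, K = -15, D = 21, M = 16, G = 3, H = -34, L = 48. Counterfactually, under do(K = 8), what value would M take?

39

Under do(K=8), the mechanism K <- -2*J - 3 is discarded; K is fixed at 8.
D = J^2 + K  [with J=6, K=8]  = 44
M = max(K, D) - 5  [with K=8, D=44]  = 39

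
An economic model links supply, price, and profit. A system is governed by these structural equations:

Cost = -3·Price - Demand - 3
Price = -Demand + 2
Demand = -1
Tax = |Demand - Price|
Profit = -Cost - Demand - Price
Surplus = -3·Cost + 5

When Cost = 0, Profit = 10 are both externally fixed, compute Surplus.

5

Setting Cost = 0, Profit = 10 by intervention discards those variables' equations.
Surplus = -3·Cost + 5  [with Cost=0]  = 5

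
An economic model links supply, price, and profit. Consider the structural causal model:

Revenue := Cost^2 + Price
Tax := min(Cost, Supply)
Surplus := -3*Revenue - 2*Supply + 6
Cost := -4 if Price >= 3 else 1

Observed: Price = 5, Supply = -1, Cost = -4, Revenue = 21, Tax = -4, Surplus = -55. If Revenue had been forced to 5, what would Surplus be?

-7

Under do(Revenue=5), the mechanism Revenue := Cost^2 + Price is discarded; Revenue is fixed at 5.
Surplus = -3*Revenue - 2*Supply + 6  [with Revenue=5, Supply=-1]  = -7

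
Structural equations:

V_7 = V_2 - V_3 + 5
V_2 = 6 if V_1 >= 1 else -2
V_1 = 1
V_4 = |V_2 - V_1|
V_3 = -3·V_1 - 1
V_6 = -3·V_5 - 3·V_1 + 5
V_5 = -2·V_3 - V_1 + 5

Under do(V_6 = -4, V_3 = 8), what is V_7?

3

Under do(V_6 = -4, V_3 = 8), each intervened variable's structural equation is replaced by its fixed value.
V_2 = 6 if V_1 >= 1 else -2  [with V_1=1]  = 6
V_7 = V_2 - V_3 + 5  [with V_2=6, V_3=8]  = 3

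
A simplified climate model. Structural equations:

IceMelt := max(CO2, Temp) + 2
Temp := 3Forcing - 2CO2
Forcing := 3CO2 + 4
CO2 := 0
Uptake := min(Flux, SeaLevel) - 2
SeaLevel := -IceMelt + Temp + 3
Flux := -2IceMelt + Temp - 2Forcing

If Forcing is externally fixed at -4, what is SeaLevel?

-11

do(Forcing=-4) replaces the equation Forcing := 3CO2 + 4 with the constant Forcing = -4.
Temp = 3Forcing - 2CO2  [with Forcing=-4, CO2=0]  = -12
IceMelt = max(CO2, Temp) + 2  [with CO2=0, Temp=-12]  = 2
SeaLevel = -IceMelt + Temp + 3  [with IceMelt=2, Temp=-12]  = -11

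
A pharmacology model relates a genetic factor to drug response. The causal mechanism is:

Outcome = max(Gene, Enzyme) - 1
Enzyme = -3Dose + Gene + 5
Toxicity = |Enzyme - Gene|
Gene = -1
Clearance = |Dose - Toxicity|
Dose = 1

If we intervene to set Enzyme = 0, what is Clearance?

do(Enzyme=0) replaces the equation Enzyme = -3Dose + Gene + 5 with the constant Enzyme = 0.
Toxicity = |Enzyme - Gene|  [with Enzyme=0, Gene=-1]  = 1
Clearance = |Dose - Toxicity|  [with Dose=1, Toxicity=1]  = 0

0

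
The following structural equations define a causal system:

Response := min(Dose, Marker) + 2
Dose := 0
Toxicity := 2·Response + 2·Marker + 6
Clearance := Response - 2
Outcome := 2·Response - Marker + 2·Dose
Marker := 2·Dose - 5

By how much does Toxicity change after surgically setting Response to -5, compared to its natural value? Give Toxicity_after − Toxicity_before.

-4

The intervention breaks the incoming arrows to Response: Response := min(Dose, Marker) + 2 no longer applies, and Response = -5.
Marker = 2·Dose - 5  [with Dose=0]  = -5
Toxicity = 2·Response + 2·Marker + 6  [with Response=-5, Marker=-5]  = -14
Without intervention: Marker = 2·Dose - 5  [with Dose=0]  = -5; Response = min(Dose, Marker) + 2  [with Dose=0, Marker=-5]  = -3; Toxicity = 2·Response + 2·Marker + 6  [with Response=-3, Marker=-5]  = -10.
Change = -14 − (-10) = -4.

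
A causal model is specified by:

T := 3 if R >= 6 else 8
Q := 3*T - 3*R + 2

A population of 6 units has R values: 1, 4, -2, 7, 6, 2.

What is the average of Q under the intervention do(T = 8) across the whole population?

17

do(T=8) breaks T's dependence on R. With T=8 fixed, Q across the units is 23, 14, 32, 5, 8, 20, mean 17.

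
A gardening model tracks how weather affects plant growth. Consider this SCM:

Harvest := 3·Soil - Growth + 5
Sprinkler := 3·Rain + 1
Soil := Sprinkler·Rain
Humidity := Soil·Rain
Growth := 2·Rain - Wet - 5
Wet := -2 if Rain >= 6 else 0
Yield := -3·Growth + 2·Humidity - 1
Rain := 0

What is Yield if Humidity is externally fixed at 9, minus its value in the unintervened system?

18

Intervening sets Humidity = 9 and removes its equation (Humidity := Soil·Rain).
Wet = -2 if Rain >= 6 else 0  [with Rain=0]  = 0
Growth = 2·Rain - Wet - 5  [with Rain=0, Wet=0]  = -5
Yield = -3·Growth + 2·Humidity - 1  [with Growth=-5, Humidity=9]  = 32
Without intervention: Sprinkler = 3·Rain + 1  [with Rain=0]  = 1; Soil = Sprinkler·Rain  [with Sprinkler=1, Rain=0]  = 0; Wet = -2 if Rain >= 6 else 0  [with Rain=0]  = 0; Growth = 2·Rain - Wet - 5  [with Rain=0, Wet=0]  = -5; Humidity = Soil·Rain  [with Soil=0, Rain=0]  = 0; Yield = -3·Growth + 2·Humidity - 1  [with Growth=-5, Humidity=0]  = 14.
Change = 32 − 14 = 18.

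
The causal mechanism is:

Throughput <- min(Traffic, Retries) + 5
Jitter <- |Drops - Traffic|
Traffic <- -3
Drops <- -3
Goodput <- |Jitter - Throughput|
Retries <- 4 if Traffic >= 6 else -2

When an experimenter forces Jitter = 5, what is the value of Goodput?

3

Under do(Jitter=5), the mechanism Jitter <- |Drops - Traffic| is discarded; Jitter is fixed at 5.
Retries = 4 if Traffic >= 6 else -2  [with Traffic=-3]  = -2
Throughput = min(Traffic, Retries) + 5  [with Traffic=-3, Retries=-2]  = 2
Goodput = |Jitter - Throughput|  [with Jitter=5, Throughput=2]  = 3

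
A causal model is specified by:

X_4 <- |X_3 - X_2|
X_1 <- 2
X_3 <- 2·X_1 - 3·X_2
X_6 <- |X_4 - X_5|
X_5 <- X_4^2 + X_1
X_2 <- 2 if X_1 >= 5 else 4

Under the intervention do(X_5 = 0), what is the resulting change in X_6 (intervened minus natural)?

The intervention breaks the incoming arrows to X_5: X_5 <- X_4^2 + X_1 no longer applies, and X_5 = 0.
X_2 = 2 if X_1 >= 5 else 4  [with X_1=2]  = 4
X_3 = 2·X_1 - 3·X_2  [with X_1=2, X_2=4]  = -8
X_4 = |X_3 - X_2|  [with X_3=-8, X_2=4]  = 12
X_6 = |X_4 - X_5|  [with X_4=12, X_5=0]  = 12
Without intervention: X_2 = 2 if X_1 >= 5 else 4  [with X_1=2]  = 4; X_3 = 2·X_1 - 3·X_2  [with X_1=2, X_2=4]  = -8; X_4 = |X_3 - X_2|  [with X_3=-8, X_2=4]  = 12; X_5 = X_4^2 + X_1  [with X_4=12, X_1=2]  = 146; X_6 = |X_4 - X_5|  [with X_4=12, X_5=146]  = 134.
Change = 12 − 134 = -122.

-122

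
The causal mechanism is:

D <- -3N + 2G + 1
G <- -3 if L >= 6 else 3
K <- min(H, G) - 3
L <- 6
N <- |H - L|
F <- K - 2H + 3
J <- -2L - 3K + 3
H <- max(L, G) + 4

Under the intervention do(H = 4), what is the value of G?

-3

Under do(H=4), the mechanism H <- max(L, G) + 4 is discarded; H is fixed at 4.
Since G is not a descendant of the intervened variable, it is unaffected.
G = -3 if L >= 6 else 3  [with L=6]  = -3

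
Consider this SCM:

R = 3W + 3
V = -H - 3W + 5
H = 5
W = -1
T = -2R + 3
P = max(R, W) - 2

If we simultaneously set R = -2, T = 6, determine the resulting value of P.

-3

The joint intervention fixes R = -2, T = 6, removing each variable's own equation.
P = max(R, W) - 2  [with R=-2, W=-1]  = -3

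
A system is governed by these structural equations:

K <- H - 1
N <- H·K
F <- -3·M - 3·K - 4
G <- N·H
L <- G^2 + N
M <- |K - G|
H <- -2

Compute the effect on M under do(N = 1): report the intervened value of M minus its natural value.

do(N=1) replaces the equation N <- H·K with the constant N = 1.
K = H - 1  [with H=-2]  = -3
G = N·H  [with N=1, H=-2]  = -2
M = |K - G|  [with K=-3, G=-2]  = 1
Without intervention: K = H - 1  [with H=-2]  = -3; N = H·K  [with H=-2, K=-3]  = 6; G = N·H  [with N=6, H=-2]  = -12; M = |K - G|  [with K=-3, G=-12]  = 9.
Change = 1 − 9 = -8.

-8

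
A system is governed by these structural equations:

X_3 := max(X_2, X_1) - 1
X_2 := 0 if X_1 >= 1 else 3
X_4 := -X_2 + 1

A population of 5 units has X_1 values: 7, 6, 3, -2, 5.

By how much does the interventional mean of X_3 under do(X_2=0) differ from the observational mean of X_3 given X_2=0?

-1.05

Every unit gets X_2=0 under the intervention. X_3 values become 6, 5, 2, -1, 4; E[X_3|do(X_2=0)] = 3.2.
Conditioning on X_2=0 selects the 4 unit(s) with X_1 ∈ {7, 6, 3, 5}. Their X_3 values: 6, 5, 2, 4. Mean = 4.25.
Difference = 3.2 − 4.25 = -1.05.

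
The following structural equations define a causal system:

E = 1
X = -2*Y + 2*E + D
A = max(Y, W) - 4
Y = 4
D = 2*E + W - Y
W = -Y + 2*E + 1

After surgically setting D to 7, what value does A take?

0

Intervening sets D = 7 and removes its equation (D = 2*E + W - Y).
No directed path runs from D to A, so A keeps its natural value.
W = -Y + 2*E + 1  [with Y=4, E=1]  = -1
A = max(Y, W) - 4  [with Y=4, W=-1]  = 0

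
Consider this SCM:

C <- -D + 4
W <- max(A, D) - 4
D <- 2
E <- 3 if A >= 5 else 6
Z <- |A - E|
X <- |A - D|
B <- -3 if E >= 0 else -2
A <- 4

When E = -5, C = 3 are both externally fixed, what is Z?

The joint intervention fixes E = -5, C = 3, removing each variable's own equation.
Z = |A - E|  [with A=4, E=-5]  = 9

9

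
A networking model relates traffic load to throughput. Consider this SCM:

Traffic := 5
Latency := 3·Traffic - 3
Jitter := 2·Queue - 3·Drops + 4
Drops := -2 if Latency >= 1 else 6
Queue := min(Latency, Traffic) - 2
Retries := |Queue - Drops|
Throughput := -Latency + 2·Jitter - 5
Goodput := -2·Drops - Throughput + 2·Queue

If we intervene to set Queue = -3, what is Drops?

-2

The intervention breaks the incoming arrows to Queue: Queue := min(Latency, Traffic) - 2 no longer applies, and Queue = -3.
Drops is not downstream of the intervention, so its value is determined by the original equations.
Latency = 3·Traffic - 3  [with Traffic=5]  = 12
Drops = -2 if Latency >= 1 else 6  [with Latency=12]  = -2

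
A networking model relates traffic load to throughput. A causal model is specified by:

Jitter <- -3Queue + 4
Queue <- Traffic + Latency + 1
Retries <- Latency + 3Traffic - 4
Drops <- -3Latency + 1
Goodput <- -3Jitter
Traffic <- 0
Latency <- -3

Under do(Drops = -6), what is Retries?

Intervening sets Drops = -6 and removes its equation (Drops <- -3Latency + 1).
No directed path runs from Drops to Retries, so Retries keeps its natural value.
Retries = Latency + 3Traffic - 4  [with Latency=-3, Traffic=0]  = -7

-7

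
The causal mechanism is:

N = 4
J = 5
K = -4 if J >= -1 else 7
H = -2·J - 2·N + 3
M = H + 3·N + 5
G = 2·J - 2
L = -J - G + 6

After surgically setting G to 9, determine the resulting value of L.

Intervening sets G = 9 and removes its equation (G = 2·J - 2).
L = -J - G + 6  [with J=5, G=9]  = -8

-8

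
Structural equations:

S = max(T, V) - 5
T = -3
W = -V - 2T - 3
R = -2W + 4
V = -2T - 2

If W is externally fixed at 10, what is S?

The intervention breaks the incoming arrows to W: W = -V - 2T - 3 no longer applies, and W = 10.
S is not downstream of the intervention, so its value is determined by the original equations.
V = -2T - 2  [with T=-3]  = 4
S = max(T, V) - 5  [with T=-3, V=4]  = -1

-1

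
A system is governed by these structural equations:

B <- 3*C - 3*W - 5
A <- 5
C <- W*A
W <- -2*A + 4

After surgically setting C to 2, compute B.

The intervention breaks the incoming arrows to C: C <- W*A no longer applies, and C = 2.
W = -2*A + 4  [with A=5]  = -6
B = 3*C - 3*W - 5  [with C=2, W=-6]  = 19

19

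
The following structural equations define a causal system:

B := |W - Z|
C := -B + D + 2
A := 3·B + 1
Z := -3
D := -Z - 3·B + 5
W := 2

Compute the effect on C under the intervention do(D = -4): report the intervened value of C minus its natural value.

3

Under do(D=-4), the mechanism D := -Z - 3·B + 5 is discarded; D is fixed at -4.
B = |W - Z|  [with W=2, Z=-3]  = 5
C = -B + D + 2  [with B=5, D=-4]  = -7
Without intervention: B = |W - Z|  [with W=2, Z=-3]  = 5; D = -Z - 3·B + 5  [with Z=-3, B=5]  = -7; C = -B + D + 2  [with B=5, D=-7]  = -10.
Change = -7 − (-10) = 3.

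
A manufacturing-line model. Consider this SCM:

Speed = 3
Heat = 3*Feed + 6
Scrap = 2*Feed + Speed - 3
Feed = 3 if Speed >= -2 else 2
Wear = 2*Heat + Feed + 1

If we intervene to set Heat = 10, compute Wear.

The intervention breaks the incoming arrows to Heat: Heat = 3*Feed + 6 no longer applies, and Heat = 10.
Feed = 3 if Speed >= -2 else 2  [with Speed=3]  = 3
Wear = 2*Heat + Feed + 1  [with Heat=10, Feed=3]  = 24

24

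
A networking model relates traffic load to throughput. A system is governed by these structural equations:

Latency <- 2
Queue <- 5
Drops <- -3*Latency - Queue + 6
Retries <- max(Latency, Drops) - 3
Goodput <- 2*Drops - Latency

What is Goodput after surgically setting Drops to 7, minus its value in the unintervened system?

do(Drops=7) replaces the equation Drops <- -3*Latency - Queue + 6 with the constant Drops = 7.
Goodput = 2*Drops - Latency  [with Drops=7, Latency=2]  = 12
Without intervention: Drops = -3*Latency - Queue + 6  [with Latency=2, Queue=5]  = -5; Goodput = 2*Drops - Latency  [with Drops=-5, Latency=2]  = -12.
Change = 12 − (-12) = 24.

24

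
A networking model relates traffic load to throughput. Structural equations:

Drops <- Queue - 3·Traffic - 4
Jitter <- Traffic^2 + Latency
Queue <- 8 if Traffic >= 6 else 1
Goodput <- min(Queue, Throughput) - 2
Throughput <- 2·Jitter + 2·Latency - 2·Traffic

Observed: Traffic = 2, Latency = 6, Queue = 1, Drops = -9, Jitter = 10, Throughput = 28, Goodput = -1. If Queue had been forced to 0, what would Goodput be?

The intervention breaks the incoming arrows to Queue: Queue <- 8 if Traffic >= 6 else 1 no longer applies, and Queue = 0.
Jitter = Traffic^2 + Latency  [with Traffic=2, Latency=6]  = 10
Throughput = 2·Jitter + 2·Latency - 2·Traffic  [with Jitter=10, Latency=6, Traffic=2]  = 28
Goodput = min(Queue, Throughput) - 2  [with Queue=0, Throughput=28]  = -2

-2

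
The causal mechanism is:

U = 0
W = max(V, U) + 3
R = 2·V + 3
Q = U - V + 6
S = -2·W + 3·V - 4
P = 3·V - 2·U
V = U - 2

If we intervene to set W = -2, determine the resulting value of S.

-6

Under do(W=-2), the mechanism W = max(V, U) + 3 is discarded; W is fixed at -2.
V = U - 2  [with U=0]  = -2
S = -2·W + 3·V - 4  [with W=-2, V=-2]  = -6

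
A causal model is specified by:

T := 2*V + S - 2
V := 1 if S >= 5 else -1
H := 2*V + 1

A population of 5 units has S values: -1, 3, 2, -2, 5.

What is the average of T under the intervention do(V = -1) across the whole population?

Every unit gets V=-1 under the intervention. T values become -5, -1, -2, -6, 1; E[T|do(V=-1)] = -2.6.

-2.6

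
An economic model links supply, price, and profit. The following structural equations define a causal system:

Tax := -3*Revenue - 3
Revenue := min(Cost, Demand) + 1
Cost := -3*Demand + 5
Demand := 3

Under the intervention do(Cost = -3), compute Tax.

3

Under do(Cost=-3), the mechanism Cost := -3*Demand + 5 is discarded; Cost is fixed at -3.
Revenue = min(Cost, Demand) + 1  [with Cost=-3, Demand=3]  = -2
Tax = -3*Revenue - 3  [with Revenue=-2]  = 3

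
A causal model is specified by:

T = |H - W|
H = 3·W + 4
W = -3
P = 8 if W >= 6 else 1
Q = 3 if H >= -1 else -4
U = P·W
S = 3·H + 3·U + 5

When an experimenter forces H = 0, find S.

Under do(H=0), the mechanism H = 3·W + 4 is discarded; H is fixed at 0.
P = 8 if W >= 6 else 1  [with W=-3]  = 1
U = P·W  [with P=1, W=-3]  = -3
S = 3·H + 3·U + 5  [with H=0, U=-3]  = -4

-4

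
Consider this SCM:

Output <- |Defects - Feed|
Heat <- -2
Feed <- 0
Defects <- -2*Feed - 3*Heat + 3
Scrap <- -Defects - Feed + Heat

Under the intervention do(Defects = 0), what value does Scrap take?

The intervention breaks the incoming arrows to Defects: Defects <- -2*Feed - 3*Heat + 3 no longer applies, and Defects = 0.
Scrap = -Defects - Feed + Heat  [with Defects=0, Feed=0, Heat=-2]  = -2

-2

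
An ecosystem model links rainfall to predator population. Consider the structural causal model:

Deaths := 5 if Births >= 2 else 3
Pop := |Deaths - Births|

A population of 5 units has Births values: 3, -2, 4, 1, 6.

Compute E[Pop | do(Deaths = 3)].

2.2

do(Deaths=3) breaks Deaths's dependence on Births. With Deaths=3 fixed, Pop across the units is 0, 5, 1, 2, 3, mean 2.2.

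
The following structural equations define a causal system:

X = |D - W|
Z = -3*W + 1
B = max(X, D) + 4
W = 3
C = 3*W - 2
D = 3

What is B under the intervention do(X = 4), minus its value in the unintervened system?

do(X=4) replaces the equation X = |D - W| with the constant X = 4.
B = max(X, D) + 4  [with X=4, D=3]  = 8
Without intervention: X = |D - W|  [with D=3, W=3]  = 0; B = max(X, D) + 4  [with X=0, D=3]  = 7.
Change = 8 − 7 = 1.

1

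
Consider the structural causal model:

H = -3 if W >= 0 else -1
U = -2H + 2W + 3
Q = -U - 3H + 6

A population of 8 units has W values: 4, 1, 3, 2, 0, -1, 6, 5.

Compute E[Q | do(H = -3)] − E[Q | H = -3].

1

The intervention sets H=-3 in all 8 units regardless of W. Recomputing Q per unit gives -2, 4, 0, 2, 6, 8, -6, -4; average 1.
Observing H=-3 restricts to units where H's equation naturally yields -3: W ∈ {4, 1, 3, 2, 0, 6, 5}. In that subpopulation Q = -2, 4, 0, 2, 6, -6, -4, mean 0.
Difference = 1 − 0 = 1.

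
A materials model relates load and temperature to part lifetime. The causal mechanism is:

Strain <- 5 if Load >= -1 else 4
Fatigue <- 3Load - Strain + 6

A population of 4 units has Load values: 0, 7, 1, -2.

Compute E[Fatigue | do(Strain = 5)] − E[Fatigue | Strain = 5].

-3.5

Under do(Strain=5), Strain's equation is replaced by Strain=5 for every unit. Per-unit Fatigue: 1, 22, 4, -5. Mean = 5.5.
Observing Strain=5 restricts to units where Strain's equation naturally yields 5: Load ∈ {0, 7, 1}. In that subpopulation Fatigue = 1, 22, 4, mean 9.
Difference = 5.5 − 9 = -3.5.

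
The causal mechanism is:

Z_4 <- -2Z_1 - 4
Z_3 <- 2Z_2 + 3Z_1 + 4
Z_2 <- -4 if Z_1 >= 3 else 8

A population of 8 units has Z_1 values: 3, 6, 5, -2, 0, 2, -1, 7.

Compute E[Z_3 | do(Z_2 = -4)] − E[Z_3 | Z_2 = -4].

-8.25

do(Z_2=-4) breaks Z_2's dependence on Z_1. With Z_2=-4 fixed, Z_3 across the units is 5, 14, 11, -10, -4, 2, -7, 17, mean 3.5.
Observing Z_2=-4 restricts to units where Z_2's equation naturally yields -4: Z_1 ∈ {3, 6, 5, 7}. In that subpopulation Z_3 = 5, 14, 11, 17, mean 11.75.
Difference = 3.5 − 11.75 = -8.25.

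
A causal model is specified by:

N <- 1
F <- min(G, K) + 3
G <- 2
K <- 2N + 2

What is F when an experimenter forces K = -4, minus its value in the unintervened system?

The intervention breaks the incoming arrows to K: K <- 2N + 2 no longer applies, and K = -4.
F = min(G, K) + 3  [with G=2, K=-4]  = -1
Without intervention: K = 2N + 2  [with N=1]  = 4; F = min(G, K) + 3  [with G=2, K=4]  = 5.
Change = -1 − 5 = -6.

-6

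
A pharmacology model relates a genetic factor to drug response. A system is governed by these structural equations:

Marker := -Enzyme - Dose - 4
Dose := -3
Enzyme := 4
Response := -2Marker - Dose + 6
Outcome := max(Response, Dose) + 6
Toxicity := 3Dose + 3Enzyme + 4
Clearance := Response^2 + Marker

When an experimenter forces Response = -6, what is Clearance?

Under do(Response=-6), the mechanism Response := -2Marker - Dose + 6 is discarded; Response is fixed at -6.
Marker = -Enzyme - Dose - 4  [with Enzyme=4, Dose=-3]  = -5
Clearance = Response^2 + Marker  [with Response=-6, Marker=-5]  = 31

31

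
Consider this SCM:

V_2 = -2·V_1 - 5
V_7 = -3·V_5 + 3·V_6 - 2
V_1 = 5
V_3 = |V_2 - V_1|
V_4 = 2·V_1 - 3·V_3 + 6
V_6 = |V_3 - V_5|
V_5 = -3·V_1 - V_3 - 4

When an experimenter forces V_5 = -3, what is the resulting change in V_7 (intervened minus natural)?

-216

Under do(V_5=-3), the mechanism V_5 = -3·V_1 - V_3 - 4 is discarded; V_5 is fixed at -3.
V_2 = -2·V_1 - 5  [with V_1=5]  = -15
V_3 = |V_2 - V_1|  [with V_2=-15, V_1=5]  = 20
V_6 = |V_3 - V_5|  [with V_3=20, V_5=-3]  = 23
V_7 = -3·V_5 + 3·V_6 - 2  [with V_5=-3, V_6=23]  = 76
Without intervention: V_2 = -2·V_1 - 5  [with V_1=5]  = -15; V_3 = |V_2 - V_1|  [with V_2=-15, V_1=5]  = 20; V_5 = -3·V_1 - V_3 - 4  [with V_1=5, V_3=20]  = -39; V_6 = |V_3 - V_5|  [with V_3=20, V_5=-39]  = 59; V_7 = -3·V_5 + 3·V_6 - 2  [with V_5=-39, V_6=59]  = 292.
Change = 76 − 292 = -216.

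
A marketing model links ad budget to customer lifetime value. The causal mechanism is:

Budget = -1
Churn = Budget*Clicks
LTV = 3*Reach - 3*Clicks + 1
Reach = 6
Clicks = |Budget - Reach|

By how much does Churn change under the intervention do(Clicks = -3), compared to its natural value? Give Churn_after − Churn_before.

The intervention breaks the incoming arrows to Clicks: Clicks = |Budget - Reach| no longer applies, and Clicks = -3.
Churn = Budget*Clicks  [with Budget=-1, Clicks=-3]  = 3
Without intervention: Clicks = |Budget - Reach|  [with Budget=-1, Reach=6]  = 7; Churn = Budget*Clicks  [with Budget=-1, Clicks=7]  = -7.
Change = 3 − (-7) = 10.

10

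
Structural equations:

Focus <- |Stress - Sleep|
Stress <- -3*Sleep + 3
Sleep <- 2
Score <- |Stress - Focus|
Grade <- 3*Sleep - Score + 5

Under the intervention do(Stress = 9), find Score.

Under do(Stress=9), the mechanism Stress <- -3*Sleep + 3 is discarded; Stress is fixed at 9.
Focus = |Stress - Sleep|  [with Stress=9, Sleep=2]  = 7
Score = |Stress - Focus|  [with Stress=9, Focus=7]  = 2

2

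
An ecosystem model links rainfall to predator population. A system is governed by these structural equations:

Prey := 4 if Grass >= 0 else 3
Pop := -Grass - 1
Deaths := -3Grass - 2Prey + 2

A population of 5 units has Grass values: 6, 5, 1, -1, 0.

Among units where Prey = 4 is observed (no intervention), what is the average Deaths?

E[Deaths|Prey=4] averages over only the 4 units with Prey=4 (Grass = 6, 5, 1, 0): Deaths = -24, -21, -9, -6, mean -15.

-15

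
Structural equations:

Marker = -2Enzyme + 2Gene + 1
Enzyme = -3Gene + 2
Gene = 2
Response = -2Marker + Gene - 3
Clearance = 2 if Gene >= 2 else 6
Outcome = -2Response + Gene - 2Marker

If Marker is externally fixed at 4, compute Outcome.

The intervention breaks the incoming arrows to Marker: Marker = -2Enzyme + 2Gene + 1 no longer applies, and Marker = 4.
Response = -2Marker + Gene - 3  [with Marker=4, Gene=2]  = -9
Outcome = -2Response + Gene - 2Marker  [with Response=-9, Gene=2, Marker=4]  = 12

12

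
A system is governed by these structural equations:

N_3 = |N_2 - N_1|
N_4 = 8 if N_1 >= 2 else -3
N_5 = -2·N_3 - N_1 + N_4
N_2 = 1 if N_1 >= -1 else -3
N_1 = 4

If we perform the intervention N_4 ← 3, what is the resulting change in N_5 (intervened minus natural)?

-5

Intervening sets N_4 = 3 and removes its equation (N_4 = 8 if N_1 >= 2 else -3).
N_2 = 1 if N_1 >= -1 else -3  [with N_1=4]  = 1
N_3 = |N_2 - N_1|  [with N_2=1, N_1=4]  = 3
N_5 = -2·N_3 - N_1 + N_4  [with N_3=3, N_1=4, N_4=3]  = -7
Without intervention: N_2 = 1 if N_1 >= -1 else -3  [with N_1=4]  = 1; N_3 = |N_2 - N_1|  [with N_2=1, N_1=4]  = 3; N_4 = 8 if N_1 >= 2 else -3  [with N_1=4]  = 8; N_5 = -2·N_3 - N_1 + N_4  [with N_3=3, N_1=4, N_4=8]  = -2.
Change = -7 − (-2) = -5.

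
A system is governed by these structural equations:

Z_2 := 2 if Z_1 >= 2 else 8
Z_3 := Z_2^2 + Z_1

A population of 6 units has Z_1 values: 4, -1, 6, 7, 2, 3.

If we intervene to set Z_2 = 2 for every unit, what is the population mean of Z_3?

7.5

do(Z_2=2) breaks Z_2's dependence on Z_1. With Z_2=2 fixed, Z_3 across the units is 8, 3, 10, 11, 6, 7, mean 7.5.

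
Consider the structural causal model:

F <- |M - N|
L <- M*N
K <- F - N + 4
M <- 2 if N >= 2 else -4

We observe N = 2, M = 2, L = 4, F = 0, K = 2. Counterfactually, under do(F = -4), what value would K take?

-2

Intervening sets F = -4 and removes its equation (F <- |M - N|).
K = F - N + 4  [with F=-4, N=2]  = -2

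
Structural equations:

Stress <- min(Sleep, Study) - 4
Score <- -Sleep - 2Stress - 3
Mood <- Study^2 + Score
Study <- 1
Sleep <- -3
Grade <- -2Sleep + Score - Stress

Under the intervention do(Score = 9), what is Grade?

22

Under do(Score=9), the mechanism Score <- -Sleep - 2Stress - 3 is discarded; Score is fixed at 9.
Stress = min(Sleep, Study) - 4  [with Sleep=-3, Study=1]  = -7
Grade = -2Sleep + Score - Stress  [with Sleep=-3, Score=9, Stress=-7]  = 22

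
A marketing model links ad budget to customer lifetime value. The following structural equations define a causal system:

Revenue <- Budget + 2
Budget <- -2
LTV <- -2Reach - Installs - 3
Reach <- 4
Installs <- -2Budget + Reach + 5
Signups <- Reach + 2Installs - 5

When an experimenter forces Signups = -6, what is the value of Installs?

Under do(Signups=-6), the mechanism Signups <- Reach + 2Installs - 5 is discarded; Signups is fixed at -6.
Since Installs is not a descendant of the intervened variable, it is unaffected.
Installs = -2Budget + Reach + 5  [with Budget=-2, Reach=4]  = 13

13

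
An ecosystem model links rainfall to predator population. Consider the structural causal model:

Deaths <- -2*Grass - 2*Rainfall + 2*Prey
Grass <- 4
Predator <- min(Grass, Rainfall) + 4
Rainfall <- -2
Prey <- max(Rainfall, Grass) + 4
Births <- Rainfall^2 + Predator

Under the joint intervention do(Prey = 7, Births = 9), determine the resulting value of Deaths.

Setting Prey = 7, Births = 9 by intervention discards those variables' equations.
Deaths = -2*Grass - 2*Rainfall + 2*Prey  [with Grass=4, Rainfall=-2, Prey=7]  = 10

10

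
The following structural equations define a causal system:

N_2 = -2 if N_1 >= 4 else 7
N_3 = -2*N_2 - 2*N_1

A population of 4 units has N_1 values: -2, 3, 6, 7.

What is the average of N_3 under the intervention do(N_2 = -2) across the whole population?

The intervention sets N_2=-2 in all 4 units regardless of N_1. Recomputing N_3 per unit gives 8, -2, -8, -10; average -3.

-3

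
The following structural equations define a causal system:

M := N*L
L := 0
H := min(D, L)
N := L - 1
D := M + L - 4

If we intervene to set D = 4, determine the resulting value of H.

0

Intervening sets D = 4 and removes its equation (D := M + L - 4).
H = min(D, L)  [with D=4, L=0]  = 0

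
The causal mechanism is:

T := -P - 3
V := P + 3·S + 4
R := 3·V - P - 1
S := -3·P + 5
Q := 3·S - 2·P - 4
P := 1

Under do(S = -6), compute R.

Under do(S=-6), the mechanism S := -3·P + 5 is discarded; S is fixed at -6.
V = P + 3·S + 4  [with P=1, S=-6]  = -13
R = 3·V - P - 1  [with V=-13, P=1]  = -41

-41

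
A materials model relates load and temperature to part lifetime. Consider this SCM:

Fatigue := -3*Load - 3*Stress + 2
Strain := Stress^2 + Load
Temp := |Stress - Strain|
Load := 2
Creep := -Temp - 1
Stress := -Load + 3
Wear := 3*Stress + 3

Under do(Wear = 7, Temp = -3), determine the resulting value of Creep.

Setting Wear = 7, Temp = -3 by intervention discards those variables' equations.
Creep = -Temp - 1  [with Temp=-3]  = 2

2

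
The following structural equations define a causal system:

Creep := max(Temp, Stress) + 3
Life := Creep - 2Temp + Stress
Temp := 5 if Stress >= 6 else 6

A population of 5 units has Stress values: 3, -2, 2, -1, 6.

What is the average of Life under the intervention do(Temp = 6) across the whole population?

-1.4

Under do(Temp=6), Temp's equation is replaced by Temp=6 for every unit. Per-unit Life: 0, -5, -1, -4, 3. Mean = -1.4.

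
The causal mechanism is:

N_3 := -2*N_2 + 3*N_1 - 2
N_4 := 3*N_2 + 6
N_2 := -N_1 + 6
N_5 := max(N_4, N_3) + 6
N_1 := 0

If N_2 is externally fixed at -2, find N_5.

8

do(N_2=-2) replaces the equation N_2 := -N_1 + 6 with the constant N_2 = -2.
N_3 = -2*N_2 + 3*N_1 - 2  [with N_2=-2, N_1=0]  = 2
N_4 = 3*N_2 + 6  [with N_2=-2]  = 0
N_5 = max(N_4, N_3) + 6  [with N_4=0, N_3=2]  = 8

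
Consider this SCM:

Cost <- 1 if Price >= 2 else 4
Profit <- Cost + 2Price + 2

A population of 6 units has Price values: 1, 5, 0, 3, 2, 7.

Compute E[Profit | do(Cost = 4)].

Every unit gets Cost=4 under the intervention. Profit values become 8, 16, 6, 12, 10, 20; E[Profit|do(Cost=4)] = 12.

12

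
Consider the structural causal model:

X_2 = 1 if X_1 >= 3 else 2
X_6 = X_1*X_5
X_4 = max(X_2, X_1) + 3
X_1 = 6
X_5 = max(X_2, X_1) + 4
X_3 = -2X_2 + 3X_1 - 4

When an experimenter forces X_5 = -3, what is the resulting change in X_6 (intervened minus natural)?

The intervention breaks the incoming arrows to X_5: X_5 = max(X_2, X_1) + 4 no longer applies, and X_5 = -3.
X_6 = X_1*X_5  [with X_1=6, X_5=-3]  = -18
Without intervention: X_2 = 1 if X_1 >= 3 else 2  [with X_1=6]  = 1; X_5 = max(X_2, X_1) + 4  [with X_2=1, X_1=6]  = 10; X_6 = X_1*X_5  [with X_1=6, X_5=10]  = 60.
Change = -18 − 60 = -78.

-78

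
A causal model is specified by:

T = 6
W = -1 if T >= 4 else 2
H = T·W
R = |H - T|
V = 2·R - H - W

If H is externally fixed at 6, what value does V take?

do(H=6) replaces the equation H = T·W with the constant H = 6.
W = -1 if T >= 4 else 2  [with T=6]  = -1
R = |H - T|  [with H=6, T=6]  = 0
V = 2·R - H - W  [with R=0, H=6, W=-1]  = -5

-5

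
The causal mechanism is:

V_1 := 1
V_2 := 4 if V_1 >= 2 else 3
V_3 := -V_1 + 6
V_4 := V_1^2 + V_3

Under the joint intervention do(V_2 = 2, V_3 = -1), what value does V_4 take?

0

Setting V_2 = 2, V_3 = -1 by intervention discards those variables' equations.
V_4 = V_1^2 + V_3  [with V_1=1, V_3=-1]  = 0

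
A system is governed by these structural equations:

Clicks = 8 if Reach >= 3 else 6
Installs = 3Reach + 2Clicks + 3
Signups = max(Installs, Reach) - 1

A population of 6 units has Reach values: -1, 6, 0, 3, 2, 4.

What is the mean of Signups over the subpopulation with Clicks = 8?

31

Observing Clicks=8 restricts to units where Clicks's equation naturally yields 8: Reach ∈ {6, 3, 4}. In that subpopulation Signups = 36, 27, 30, mean 31.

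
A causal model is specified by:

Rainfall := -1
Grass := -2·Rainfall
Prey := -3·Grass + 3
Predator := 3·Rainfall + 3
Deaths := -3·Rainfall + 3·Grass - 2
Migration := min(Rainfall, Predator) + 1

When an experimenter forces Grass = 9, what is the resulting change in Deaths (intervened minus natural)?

21

do(Grass=9) replaces the equation Grass := -2·Rainfall with the constant Grass = 9.
Deaths = -3·Rainfall + 3·Grass - 2  [with Rainfall=-1, Grass=9]  = 28
Without intervention: Grass = -2·Rainfall  [with Rainfall=-1]  = 2; Deaths = -3·Rainfall + 3·Grass - 2  [with Rainfall=-1, Grass=2]  = 7.
Change = 28 − 7 = 21.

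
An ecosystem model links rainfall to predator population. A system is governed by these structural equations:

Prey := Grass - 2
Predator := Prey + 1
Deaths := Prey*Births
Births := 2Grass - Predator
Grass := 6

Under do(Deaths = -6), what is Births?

7

The intervention breaks the incoming arrows to Deaths: Deaths := Prey*Births no longer applies, and Deaths = -6.
Since Births is not a descendant of the intervened variable, it is unaffected.
Prey = Grass - 2  [with Grass=6]  = 4
Predator = Prey + 1  [with Prey=4]  = 5
Births = 2Grass - Predator  [with Grass=6, Predator=5]  = 7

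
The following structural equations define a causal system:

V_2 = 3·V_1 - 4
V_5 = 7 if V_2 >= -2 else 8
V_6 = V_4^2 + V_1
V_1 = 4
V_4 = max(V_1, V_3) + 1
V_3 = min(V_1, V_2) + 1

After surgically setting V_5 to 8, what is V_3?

5

do(V_5=8) replaces the equation V_5 = 7 if V_2 >= -2 else 8 with the constant V_5 = 8.
V_3 is not downstream of the intervention, so its value is determined by the original equations.
V_2 = 3·V_1 - 4  [with V_1=4]  = 8
V_3 = min(V_1, V_2) + 1  [with V_1=4, V_2=8]  = 5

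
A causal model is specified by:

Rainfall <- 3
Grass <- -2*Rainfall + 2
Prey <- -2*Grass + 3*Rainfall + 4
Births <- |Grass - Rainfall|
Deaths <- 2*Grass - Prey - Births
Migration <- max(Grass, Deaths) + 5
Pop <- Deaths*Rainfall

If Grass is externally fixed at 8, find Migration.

Under do(Grass=8), the mechanism Grass <- -2*Rainfall + 2 is discarded; Grass is fixed at 8.
Prey = -2*Grass + 3*Rainfall + 4  [with Grass=8, Rainfall=3]  = -3
Births = |Grass - Rainfall|  [with Grass=8, Rainfall=3]  = 5
Deaths = 2*Grass - Prey - Births  [with Grass=8, Prey=-3, Births=5]  = 14
Migration = max(Grass, Deaths) + 5  [with Grass=8, Deaths=14]  = 19

19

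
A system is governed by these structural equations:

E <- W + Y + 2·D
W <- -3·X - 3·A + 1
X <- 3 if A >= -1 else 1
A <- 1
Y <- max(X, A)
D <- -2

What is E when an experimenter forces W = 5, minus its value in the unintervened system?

The intervention breaks the incoming arrows to W: W <- -3·X - 3·A + 1 no longer applies, and W = 5.
X = 3 if A >= -1 else 1  [with A=1]  = 3
Y = max(X, A)  [with X=3, A=1]  = 3
E = W + Y + 2·D  [with W=5, Y=3, D=-2]  = 4
Without intervention: X = 3 if A >= -1 else 1  [with A=1]  = 3; Y = max(X, A)  [with X=3, A=1]  = 3; W = -3·X - 3·A + 1  [with X=3, A=1]  = -11; E = W + Y + 2·D  [with W=-11, Y=3, D=-2]  = -12.
Change = 4 − (-12) = 16.

16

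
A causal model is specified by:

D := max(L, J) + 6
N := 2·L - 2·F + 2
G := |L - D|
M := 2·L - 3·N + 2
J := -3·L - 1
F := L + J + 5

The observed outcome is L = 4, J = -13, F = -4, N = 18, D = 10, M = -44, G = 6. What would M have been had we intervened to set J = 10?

94

Under do(J=10), the mechanism J := -3·L - 1 is discarded; J is fixed at 10.
F = L + J + 5  [with L=4, J=10]  = 19
N = 2·L - 2·F + 2  [with L=4, F=19]  = -28
M = 2·L - 3·N + 2  [with L=4, N=-28]  = 94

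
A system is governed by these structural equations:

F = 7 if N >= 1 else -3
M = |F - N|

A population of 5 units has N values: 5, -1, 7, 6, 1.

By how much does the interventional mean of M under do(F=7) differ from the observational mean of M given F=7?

Under do(F=7), F's equation is replaced by F=7 for every unit. Per-unit M: 2, 8, 0, 1, 6. Mean = 3.4.
Conditioning on F=7 selects the 4 unit(s) with N ∈ {5, 7, 6, 1}. Their M values: 2, 0, 1, 6. Mean = 2.25.
Difference = 3.4 − 2.25 = 1.15.

1.15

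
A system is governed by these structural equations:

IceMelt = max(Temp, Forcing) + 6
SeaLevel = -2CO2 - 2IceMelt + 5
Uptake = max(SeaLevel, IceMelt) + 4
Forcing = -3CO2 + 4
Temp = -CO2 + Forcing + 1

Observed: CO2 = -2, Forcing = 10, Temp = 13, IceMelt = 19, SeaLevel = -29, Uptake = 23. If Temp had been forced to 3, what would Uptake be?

The intervention breaks the incoming arrows to Temp: Temp = -CO2 + Forcing + 1 no longer applies, and Temp = 3.
Forcing = -3CO2 + 4  [with CO2=-2]  = 10
IceMelt = max(Temp, Forcing) + 6  [with Temp=3, Forcing=10]  = 16
SeaLevel = -2CO2 - 2IceMelt + 5  [with CO2=-2, IceMelt=16]  = -23
Uptake = max(SeaLevel, IceMelt) + 4  [with SeaLevel=-23, IceMelt=16]  = 20

20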